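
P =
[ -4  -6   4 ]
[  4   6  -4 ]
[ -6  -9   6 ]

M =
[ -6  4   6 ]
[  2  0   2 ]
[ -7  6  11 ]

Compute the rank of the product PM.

1

First compute PM:
[[-16,   8,   8],
 [ 16,  -8,  -8],
 [-24,  12,  12]]
Now row reduce the product.
R2 ← R2 + R1: [0, 0, 0]
R3 ← R3 − (3/2)·R1: [0, 0, 0]
1 nonzero row, so rank(PM) = 1.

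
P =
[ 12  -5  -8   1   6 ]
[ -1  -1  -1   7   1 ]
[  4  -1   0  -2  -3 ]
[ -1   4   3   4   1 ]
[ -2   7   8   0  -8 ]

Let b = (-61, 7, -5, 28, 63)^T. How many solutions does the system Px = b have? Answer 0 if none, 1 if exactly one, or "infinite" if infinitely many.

Row reduce the augmented matrix [P | b].
R2 ← R2 + (1/12)·R1: [0, -17/12, -5/3, 85/12, 3/2, 23/12]
R3 ← R3 − (1/3)·R1: [0, 2/3, 8/3, -7/3, -5, 46/3]
R4 ← R4 + (1/12)·R1: [0, 43/12, 7/3, 49/12, 3/2, 275/12]
R5 ← R5 + (1/6)·R1: [0, 37/6, 20/3, 1/6, -7, 317/6]
R3 ← R3 + (8/17)·R2: [0, 0, 32/17, 1, -73/17, 276/17]
R4 ← R4 + (43/17)·R2: [0, 0, -32/17, 22, 90/17, 472/17]
R5 ← R5 + (74/17)·R2: [0, 0, -10/17, 31, -8/17, 1040/17]
R4 ← R4 + R3: [0, 0, 0, 23, 1, 44]
R5 ← R5 + (5/16)·R3: [0, 0, 0, 501/16, -29/16, 265/4]
R5 ← R5 − (501/368)·R4: [0, 0, 0, 0, -73/23, 146/23]
The echelon form has 5 nonzero rows, and every pivot lies in the first 5 columns, so rank(P) = rank([P|b]) = 5.
The system is consistent.
rank = 5 = number of unknowns, so the solution is unique.

1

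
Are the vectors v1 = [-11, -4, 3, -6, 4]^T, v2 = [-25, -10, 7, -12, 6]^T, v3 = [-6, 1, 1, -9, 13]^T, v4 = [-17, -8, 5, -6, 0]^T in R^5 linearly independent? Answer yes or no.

no

Form the matrix with these vectors as rows and row reduce.
R2 ← R2 − (25/11)·R1: [0, -10/11, 2/11, 18/11, -34/11]
R3 ← R3 − (6/11)·R1: [0, 35/11, -7/11, -63/11, 119/11]
R4 ← R4 − (17/11)·R1: [0, -20/11, 4/11, 36/11, -68/11]
R3 ← R3 + (7/2)·R2: [0, 0, 0, 0, 0]
R4 ← R4 − (2)·R2: [0, 0, 0, 0, 0]
2 nonzero rows, so the 4 vectors span a space of dimension 2.
Since 2 < 4, the vectors are linearly dependent.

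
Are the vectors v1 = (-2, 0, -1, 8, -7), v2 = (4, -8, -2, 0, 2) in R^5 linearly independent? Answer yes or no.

Form the matrix with these vectors as rows and row reduce.
R2 ← R2 + (2)·R1: [0, -8, -4, 16, -12]
2 nonzero rows, so the 2 vectors span a space of dimension 2.
Since 2 = 2, the vectors are linearly independent.

yes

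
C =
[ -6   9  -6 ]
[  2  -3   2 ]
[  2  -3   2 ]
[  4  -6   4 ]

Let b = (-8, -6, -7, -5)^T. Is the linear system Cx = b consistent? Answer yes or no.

no

Row reduce the augmented matrix [C | b].
R2 ← R2 + (1/3)·R1: [0, 0, 0, -26/3]
R3 ← R3 + (1/3)·R1: [0, 0, 0, -29/3]
R4 ← R4 + (2/3)·R1: [0, 0, 0, -31/3]
R3 ← R3 − (29/26)·R2: [0, 0, 0, 0]
R4 ← R4 − (31/26)·R2: [0, 0, 0, 0]
The echelon form has 2 nonzero rows; the last pivot sits in the augmented column, so rank(C) = 1 but rank([C|b]) = 2.
Since the ranks differ, the system is inconsistent.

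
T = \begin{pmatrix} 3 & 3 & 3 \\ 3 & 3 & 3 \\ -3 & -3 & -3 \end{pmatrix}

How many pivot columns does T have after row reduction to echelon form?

Row reduce to echelon form.
R2 ← R2 − R1: [0, 0, 0]
R3 ← R3 + R1: [0, 0, 0]
Echelon form has 1 nonzero row, so rank(T) = 1.
Each nonzero row contributes one pivot column: 1 pivot columns.

1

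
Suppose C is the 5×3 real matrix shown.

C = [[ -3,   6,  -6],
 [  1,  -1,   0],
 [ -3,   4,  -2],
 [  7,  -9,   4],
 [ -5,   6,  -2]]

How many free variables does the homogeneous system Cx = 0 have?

1

Row reduce to echelon form.
R2 ← R2 + (1/3)·R1: [0, 1, -2]
R3 ← R3 − R1: [0, -2, 4]
R4 ← R4 + (7/3)·R1: [0, 5, -10]
R5 ← R5 − (5/3)·R1: [0, -4, 8]
R3 ← R3 + (2)·R2: [0, 0, 0]
R4 ← R4 − (5)·R2: [0, 0, 0]
R5 ← R5 + (4)·R2: [0, 0, 0]
2 nonzero rows, so rank(C) = 2.
C has 3 columns; by rank–nullity, nullity = 3 − 2 = 1.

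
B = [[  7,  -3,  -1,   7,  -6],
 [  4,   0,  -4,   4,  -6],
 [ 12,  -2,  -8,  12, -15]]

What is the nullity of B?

Row reduce to echelon form.
R2 ← R2 − (4/7)·R1: [0, 12/7, -24/7, 0, -18/7]
R3 ← R3 − (12/7)·R1: [0, 22/7, -44/7, 0, -33/7]
R3 ← R3 − (11/6)·R2: [0, 0, 0, 0, 0]
2 nonzero rows, so rank(B) = 2.
B has 5 columns; by rank–nullity, nullity = 5 − 2 = 3.

3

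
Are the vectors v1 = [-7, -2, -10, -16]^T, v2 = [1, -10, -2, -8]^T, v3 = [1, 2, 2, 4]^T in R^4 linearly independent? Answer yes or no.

no

Form the matrix with these vectors as rows and row reduce.
R2 ← R2 + (1/7)·R1: [0, -72/7, -24/7, -72/7]
R3 ← R3 + (1/7)·R1: [0, 12/7, 4/7, 12/7]
R3 ← R3 + (1/6)·R2: [0, 0, 0, 0]
2 nonzero rows, so the 3 vectors span a space of dimension 2.
Since 2 < 3, the vectors are linearly dependent.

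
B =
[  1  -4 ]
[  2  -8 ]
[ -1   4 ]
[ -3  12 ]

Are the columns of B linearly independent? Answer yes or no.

no

Row reduce B to echelon form.
R2 ← R2 − (2)·R1: [0, 0]
R3 ← R3 + R1: [0, 0]
R4 ← R4 + (3)·R1: [0, 0]
1 pivot among 2 columns.
Only 1 < 2 pivot columns, so the columns are linearly dependent.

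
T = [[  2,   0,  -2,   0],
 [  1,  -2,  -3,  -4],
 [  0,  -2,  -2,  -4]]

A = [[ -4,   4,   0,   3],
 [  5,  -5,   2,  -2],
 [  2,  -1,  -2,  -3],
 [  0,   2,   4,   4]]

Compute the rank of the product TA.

2

First compute TA:
[[-12,  10,   4,  12],
 [-20,   9, -14,   0],
 [-14,   4, -16,  -6]]
Now row reduce the product.
R2 ← R2 − (5/3)·R1: [0, -23/3, -62/3, -20]
R3 ← R3 − (7/6)·R1: [0, -23/3, -62/3, -20]
R3 ← R3 − R2: [0, 0, 0, 0]
2 nonzero rows, so rank(TA) = 2.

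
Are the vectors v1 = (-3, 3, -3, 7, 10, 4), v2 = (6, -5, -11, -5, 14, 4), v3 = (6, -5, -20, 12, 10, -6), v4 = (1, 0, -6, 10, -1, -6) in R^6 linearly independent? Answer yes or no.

Form the matrix with these vectors as rows and row reduce.
R2 ← R2 + (2)·R1: [0, 1, -17, 9, 34, 12]
R3 ← R3 + (2)·R1: [0, 1, -26, 26, 30, 2]
R4 ← R4 + (1/3)·R1: [0, 1, -7, 37/3, 7/3, -14/3]
R3 ← R3 − R2: [0, 0, -9, 17, -4, -10]
R4 ← R4 − R2: [0, 0, 10, 10/3, -95/3, -50/3]
R4 ← R4 + (10/9)·R3: [0, 0, 0, 200/9, -325/9, -250/9]
4 nonzero rows, so the 4 vectors span a space of dimension 4.
Since 4 = 4, the vectors are linearly independent.

yes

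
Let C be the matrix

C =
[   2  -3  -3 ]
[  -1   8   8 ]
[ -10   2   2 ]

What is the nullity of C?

1

Row reduce to echelon form.
R2 ← R2 + (1/2)·R1: [0, 13/2, 13/2]
R3 ← R3 + (5)·R1: [0, -13, -13]
R3 ← R3 + (2)·R2: [0, 0, 0]
2 nonzero rows, so rank(C) = 2.
C has 3 columns; by rank–nullity, nullity = 3 − 2 = 1.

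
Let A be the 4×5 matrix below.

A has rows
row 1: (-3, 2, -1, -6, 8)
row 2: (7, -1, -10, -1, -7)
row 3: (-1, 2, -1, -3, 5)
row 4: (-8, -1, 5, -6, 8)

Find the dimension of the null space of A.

2

Row reduce to echelon form.
R2 ← R2 + (7/3)·R1: [0, 11/3, -37/3, -15, 35/3]
R3 ← R3 − (1/3)·R1: [0, 4/3, -2/3, -1, 7/3]
R4 ← R4 − (8/3)·R1: [0, -19/3, 23/3, 10, -40/3]
R3 ← R3 − (4/11)·R2: [0, 0, 42/11, 49/11, -21/11]
R4 ← R4 + (19/11)·R2: [0, 0, -150/11, -175/11, 75/11]
R4 ← R4 + (25/7)·R3: [0, 0, 0, 0, 0]
3 nonzero rows, so rank(A) = 3.
A has 5 columns; by rank–nullity, nullity = 5 − 3 = 2.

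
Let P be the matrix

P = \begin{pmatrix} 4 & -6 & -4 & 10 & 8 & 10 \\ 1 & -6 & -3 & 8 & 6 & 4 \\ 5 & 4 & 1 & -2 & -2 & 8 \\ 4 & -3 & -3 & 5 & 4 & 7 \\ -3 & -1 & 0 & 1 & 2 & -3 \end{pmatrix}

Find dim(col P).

Row reduce to echelon form.
R2 ← R2 − (1/4)·R1: [0, -9/2, -2, 11/2, 4, 3/2]
R3 ← R3 − (5/4)·R1: [0, 23/2, 6, -29/2, -12, -9/2]
R4 ← R4 − R1: [0, 3, 1, -5, -4, -3]
R5 ← R5 + (3/4)·R1: [0, -11/2, -3, 17/2, 8, 9/2]
R3 ← R3 + (23/9)·R2: [0, 0, 8/9, -4/9, -16/9, -2/3]
R4 ← R4 + (2/3)·R2: [0, 0, -1/3, -4/3, -4/3, -2]
R5 ← R5 − (11/9)·R2: [0, 0, -5/9, 16/9, 28/9, 8/3]
R4 ← R4 + (3/8)·R3: [0, 0, 0, -3/2, -2, -9/4]
R5 ← R5 + (5/8)·R3: [0, 0, 0, 3/2, 2, 9/4]
R5 ← R5 + R4: [0, 0, 0, 0, 0, 0]
Echelon form has 4 nonzero rows, so rank(P) = 4.
The column space has dimension equal to the rank: 4.

4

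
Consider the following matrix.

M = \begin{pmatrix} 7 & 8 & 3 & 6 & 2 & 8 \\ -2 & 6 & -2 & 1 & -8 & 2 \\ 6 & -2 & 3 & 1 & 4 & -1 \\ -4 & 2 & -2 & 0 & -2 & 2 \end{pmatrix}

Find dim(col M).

4

Row reduce to echelon form.
R2 ← R2 + (2/7)·R1: [0, 58/7, -8/7, 19/7, -52/7, 30/7]
R3 ← R3 − (6/7)·R1: [0, -62/7, 3/7, -29/7, 16/7, -55/7]
R4 ← R4 + (4/7)·R1: [0, 46/7, -2/7, 24/7, -6/7, 46/7]
R3 ← R3 + (31/29)·R2: [0, 0, -23/29, -36/29, -164/29, -95/29]
R4 ← R4 − (23/29)·R2: [0, 0, 18/29, 37/29, 146/29, 92/29]
R4 ← R4 + (18/23)·R3: [0, 0, 0, 7/23, 14/23, 14/23]
Echelon form has 4 nonzero rows, so rank(M) = 4.
The column space has dimension equal to the rank: 4.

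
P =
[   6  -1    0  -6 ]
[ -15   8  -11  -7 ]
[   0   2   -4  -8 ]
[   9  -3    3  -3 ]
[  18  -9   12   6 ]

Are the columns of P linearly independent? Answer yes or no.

Row reduce P to echelon form.
R2 ← R2 + (5/2)·R1: [0, 11/2, -11, -22]
R4 ← R4 − (3/2)·R1: [0, -3/2, 3, 6]
R5 ← R5 − (3)·R1: [0, -6, 12, 24]
R3 ← R3 − (4/11)·R2: [0, 0, 0, 0]
R4 ← R4 + (3/11)·R2: [0, 0, 0, 0]
R5 ← R5 + (12/11)·R2: [0, 0, 0, 0]
2 pivots among 4 columns.
Only 2 < 4 pivot columns, so the columns are linearly dependent.

no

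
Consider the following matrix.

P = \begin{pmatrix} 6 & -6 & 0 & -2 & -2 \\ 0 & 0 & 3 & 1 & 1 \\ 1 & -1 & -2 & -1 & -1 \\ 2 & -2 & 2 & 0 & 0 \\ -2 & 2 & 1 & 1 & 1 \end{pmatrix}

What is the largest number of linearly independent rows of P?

2

Row reduce to echelon form.
R3 ← R3 − (1/6)·R1: [0, 0, -2, -2/3, -2/3]
R4 ← R4 − (1/3)·R1: [0, 0, 2, 2/3, 2/3]
R5 ← R5 + (1/3)·R1: [0, 0, 1, 1/3, 1/3]
R3 ← R3 + (2/3)·R2: [0, 0, 0, 0, 0]
R4 ← R4 − (2/3)·R2: [0, 0, 0, 0, 0]
R5 ← R5 − (1/3)·R2: [0, 0, 0, 0, 0]
Echelon form has 2 nonzero rows, so rank(P) = 2.
The rank gives the maximum number of linearly independent rows: 2.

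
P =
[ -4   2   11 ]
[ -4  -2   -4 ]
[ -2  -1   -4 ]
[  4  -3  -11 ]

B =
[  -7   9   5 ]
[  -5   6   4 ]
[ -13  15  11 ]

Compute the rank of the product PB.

2

First compute PB:
[[-125, 141, 109],
 [ 90, -108, -72],
 [ 71, -84, -58],
 [130, -147, -113]]
Now row reduce the product.
R2 ← R2 + (18/25)·R1: [0, -162/25, 162/25]
R3 ← R3 + (71/125)·R1: [0, -489/125, 489/125]
R4 ← R4 + (26/25)·R1: [0, -9/25, 9/25]
R3 ← R3 − (163/270)·R2: [0, 0, 0]
R4 ← R4 − (1/18)·R2: [0, 0, 0]
2 nonzero rows, so rank(PB) = 2.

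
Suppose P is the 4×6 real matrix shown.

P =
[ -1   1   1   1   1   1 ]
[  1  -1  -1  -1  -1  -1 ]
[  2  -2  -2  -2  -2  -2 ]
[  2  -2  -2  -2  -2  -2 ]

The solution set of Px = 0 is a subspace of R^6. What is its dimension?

Row reduce to echelon form.
R2 ← R2 + R1: [0, 0, 0, 0, 0, 0]
R3 ← R3 + (2)·R1: [0, 0, 0, 0, 0, 0]
R4 ← R4 + (2)·R1: [0, 0, 0, 0, 0, 0]
1 nonzero row, so rank(P) = 1.
P has 6 columns; by rank–nullity, nullity = 6 − 1 = 5.

5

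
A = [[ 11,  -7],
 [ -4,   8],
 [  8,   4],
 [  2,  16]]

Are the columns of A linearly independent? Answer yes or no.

Row reduce A to echelon form.
R2 ← R2 + (4/11)·R1: [0, 60/11]
R3 ← R3 − (8/11)·R1: [0, 100/11]
R4 ← R4 − (2/11)·R1: [0, 190/11]
R3 ← R3 − (5/3)·R2: [0, 0]
R4 ← R4 − (19/6)·R2: [0, 0]
2 pivots among 2 columns.
Every column is a pivot column, so the columns are linearly independent.

yes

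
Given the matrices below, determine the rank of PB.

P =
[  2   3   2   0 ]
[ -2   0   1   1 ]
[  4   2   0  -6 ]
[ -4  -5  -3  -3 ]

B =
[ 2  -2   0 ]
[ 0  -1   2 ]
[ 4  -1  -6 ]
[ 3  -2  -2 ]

2

First compute PB:
[[ 12,  -9,  -6],
 [  3,   1,  -8],
 [-10,   2,  16],
 [-29,  22,  14]]
Now row reduce the product.
R2 ← R2 − (1/4)·R1: [0, 13/4, -13/2]
R3 ← R3 + (5/6)·R1: [0, -11/2, 11]
R4 ← R4 + (29/12)·R1: [0, 1/4, -1/2]
R3 ← R3 + (22/13)·R2: [0, 0, 0]
R4 ← R4 − (1/13)·R2: [0, 0, 0]
2 nonzero rows, so rank(PB) = 2.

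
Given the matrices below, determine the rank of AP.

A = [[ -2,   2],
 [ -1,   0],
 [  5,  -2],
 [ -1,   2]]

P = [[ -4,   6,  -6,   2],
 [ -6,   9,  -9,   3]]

First compute AP:
[[ -4,   6,  -6,   2],
 [  4,  -6,   6,  -2],
 [ -8,  12, -12,   4],
 [ -8,  12, -12,   4]]
Now row reduce the product.
R2 ← R2 + R1: [0, 0, 0, 0]
R3 ← R3 − (2)·R1: [0, 0, 0, 0]
R4 ← R4 − (2)·R1: [0, 0, 0, 0]
1 nonzero row, so rank(AP) = 1.

1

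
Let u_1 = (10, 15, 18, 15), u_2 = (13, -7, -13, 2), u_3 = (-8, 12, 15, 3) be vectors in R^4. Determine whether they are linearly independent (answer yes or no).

yes

Form the matrix with these vectors as rows and row reduce.
R2 ← R2 − (13/10)·R1: [0, -53/2, -182/5, -35/2]
R3 ← R3 + (4/5)·R1: [0, 24, 147/5, 15]
R3 ← R3 + (48/53)·R2: [0, 0, -189/53, -45/53]
3 nonzero rows, so the 3 vectors span a space of dimension 3.
Since 3 = 3, the vectors are linearly independent.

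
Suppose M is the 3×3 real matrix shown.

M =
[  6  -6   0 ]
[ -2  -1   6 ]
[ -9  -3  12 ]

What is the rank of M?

3

Row reduce to echelon form.
R2 ← R2 + (1/3)·R1: [0, -3, 6]
R3 ← R3 + (3/2)·R1: [0, -12, 12]
R3 ← R3 − (4)·R2: [0, 0, -12]
Echelon form has 3 nonzero rows, so rank(M) = 3.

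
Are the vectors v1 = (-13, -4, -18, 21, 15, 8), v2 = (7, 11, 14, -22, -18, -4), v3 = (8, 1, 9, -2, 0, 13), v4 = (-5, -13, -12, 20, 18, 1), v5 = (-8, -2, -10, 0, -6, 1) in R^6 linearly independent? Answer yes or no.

yes

Form the matrix with these vectors as rows and row reduce.
R2 ← R2 + (7/13)·R1: [0, 115/13, 56/13, -139/13, -129/13, 4/13]
R3 ← R3 + (8/13)·R1: [0, -19/13, -27/13, 142/13, 120/13, 233/13]
R4 ← R4 − (5/13)·R1: [0, -149/13, -66/13, 155/13, 159/13, -27/13]
R5 ← R5 − (8/13)·R1: [0, 6/13, 14/13, -168/13, -198/13, -51/13]
R3 ← R3 + (19/115)·R2: [0, 0, -157/115, 1053/115, 873/115, 2067/115]
R4 ← R4 + (149/115)·R2: [0, 0, 58/115, -222/115, -72/115, -193/115]
R5 ← R5 − (6/115)·R2: [0, 0, 98/115, -1422/115, -1692/115, -453/115]
R4 ← R4 + (58/157)·R3: [0, 0, 0, 228/157, 342/157, 779/157]
R5 ← R5 + (98/157)·R3: [0, 0, 0, -1044/157, -1566/157, 1143/157]
R5 ← R5 + (87/19)·R4: [0, 0, 0, 0, 0, 30]
5 nonzero rows, so the 5 vectors span a space of dimension 5.
Since 5 = 5, the vectors are linearly independent.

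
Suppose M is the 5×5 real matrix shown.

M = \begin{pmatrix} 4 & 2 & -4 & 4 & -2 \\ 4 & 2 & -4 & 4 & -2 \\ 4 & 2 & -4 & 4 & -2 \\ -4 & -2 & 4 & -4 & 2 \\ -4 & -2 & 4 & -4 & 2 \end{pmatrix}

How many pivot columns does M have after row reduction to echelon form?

1

Row reduce to echelon form.
R2 ← R2 − R1: [0, 0, 0, 0, 0]
R3 ← R3 − R1: [0, 0, 0, 0, 0]
R4 ← R4 + R1: [0, 0, 0, 0, 0]
R5 ← R5 + R1: [0, 0, 0, 0, 0]
Echelon form has 1 nonzero row, so rank(M) = 1.
Each nonzero row contributes one pivot column: 1 pivot columns.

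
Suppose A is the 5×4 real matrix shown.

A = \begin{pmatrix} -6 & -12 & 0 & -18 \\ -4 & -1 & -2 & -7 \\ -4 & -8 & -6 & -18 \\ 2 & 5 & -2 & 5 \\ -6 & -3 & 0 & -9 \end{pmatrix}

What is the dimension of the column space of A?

Row reduce to echelon form.
R2 ← R2 − (2/3)·R1: [0, 7, -2, 5]
R3 ← R3 − (2/3)·R1: [0, 0, -6, -6]
R4 ← R4 + (1/3)·R1: [0, 1, -2, -1]
R5 ← R5 − R1: [0, 9, 0, 9]
R4 ← R4 − (1/7)·R2: [0, 0, -12/7, -12/7]
R5 ← R5 − (9/7)·R2: [0, 0, 18/7, 18/7]
R4 ← R4 − (2/7)·R3: [0, 0, 0, 0]
R5 ← R5 + (3/7)·R3: [0, 0, 0, 0]
Echelon form has 3 nonzero rows, so rank(A) = 3.
The column space has dimension equal to the rank: 3.

3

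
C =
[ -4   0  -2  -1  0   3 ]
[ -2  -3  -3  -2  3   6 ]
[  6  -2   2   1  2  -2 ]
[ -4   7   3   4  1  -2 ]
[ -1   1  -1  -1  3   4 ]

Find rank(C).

Row reduce to echelon form.
R2 ← R2 − (1/2)·R1: [0, -3, -2, -3/2, 3, 9/2]
R3 ← R3 + (3/2)·R1: [0, -2, -1, -1/2, 2, 5/2]
R4 ← R4 − R1: [0, 7, 5, 5, 1, -5]
R5 ← R5 − (1/4)·R1: [0, 1, -1/2, -3/4, 3, 13/4]
R3 ← R3 − (2/3)·R2: [0, 0, 1/3, 1/2, 0, -1/2]
R4 ← R4 + (7/3)·R2: [0, 0, 1/3, 3/2, 8, 11/2]
R5 ← R5 + (1/3)·R2: [0, 0, -7/6, -5/4, 4, 19/4]
R4 ← R4 − R3: [0, 0, 0, 1, 8, 6]
R5 ← R5 + (7/2)·R3: [0, 0, 0, 1/2, 4, 3]
R5 ← R5 − (1/2)·R4: [0, 0, 0, 0, 0, 0]
Echelon form has 4 nonzero rows, so rank(C) = 4.

4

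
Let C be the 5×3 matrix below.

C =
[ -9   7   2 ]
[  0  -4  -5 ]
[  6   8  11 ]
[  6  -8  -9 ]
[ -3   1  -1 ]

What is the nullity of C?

Row reduce to echelon form.
R3 ← R3 + (2/3)·R1: [0, 38/3, 37/3]
R4 ← R4 + (2/3)·R1: [0, -10/3, -23/3]
R5 ← R5 − (1/3)·R1: [0, -4/3, -5/3]
R3 ← R3 + (19/6)·R2: [0, 0, -7/2]
R4 ← R4 − (5/6)·R2: [0, 0, -7/2]
R5 ← R5 − (1/3)·R2: [0, 0, 0]
R4 ← R4 − R3: [0, 0, 0]
3 nonzero rows, so rank(C) = 3.
C has 3 columns; by rank–nullity, nullity = 3 − 3 = 0.

0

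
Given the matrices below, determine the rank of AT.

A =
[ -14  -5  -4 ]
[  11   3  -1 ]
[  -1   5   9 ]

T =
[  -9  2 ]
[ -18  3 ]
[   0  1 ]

2

First compute AT:
[[216, -47],
 [-153,  30],
 [-81,  22]]
Now row reduce the product.
R2 ← R2 + (17/24)·R1: [0, -79/24]
R3 ← R3 + (3/8)·R1: [0, 35/8]
R3 ← R3 + (105/79)·R2: [0, 0]
2 nonzero rows, so rank(AT) = 2.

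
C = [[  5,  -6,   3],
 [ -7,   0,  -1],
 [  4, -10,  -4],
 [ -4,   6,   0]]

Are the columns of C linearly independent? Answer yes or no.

Row reduce C to echelon form.
R2 ← R2 + (7/5)·R1: [0, -42/5, 16/5]
R3 ← R3 − (4/5)·R1: [0, -26/5, -32/5]
R4 ← R4 + (4/5)·R1: [0, 6/5, 12/5]
R3 ← R3 − (13/21)·R2: [0, 0, -176/21]
R4 ← R4 + (1/7)·R2: [0, 0, 20/7]
R4 ← R4 + (15/44)·R3: [0, 0, 0]
3 pivots among 3 columns.
Every column is a pivot column, so the columns are linearly independent.

yes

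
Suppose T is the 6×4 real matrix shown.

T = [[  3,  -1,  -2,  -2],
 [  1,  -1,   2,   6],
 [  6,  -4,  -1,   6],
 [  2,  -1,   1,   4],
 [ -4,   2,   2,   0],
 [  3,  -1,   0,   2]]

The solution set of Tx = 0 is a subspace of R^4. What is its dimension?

1

Row reduce to echelon form.
R2 ← R2 − (1/3)·R1: [0, -2/3, 8/3, 20/3]
R3 ← R3 − (2)·R1: [0, -2, 3, 10]
R4 ← R4 − (2/3)·R1: [0, -1/3, 7/3, 16/3]
R5 ← R5 + (4/3)·R1: [0, 2/3, -2/3, -8/3]
R6 ← R6 − R1: [0, 0, 2, 4]
R3 ← R3 − (3)·R2: [0, 0, -5, -10]
R4 ← R4 − (1/2)·R2: [0, 0, 1, 2]
R5 ← R5 + R2: [0, 0, 2, 4]
R4 ← R4 + (1/5)·R3: [0, 0, 0, 0]
R5 ← R5 + (2/5)·R3: [0, 0, 0, 0]
R6 ← R6 + (2/5)·R3: [0, 0, 0, 0]
3 nonzero rows, so rank(T) = 3.
T has 4 columns; by rank–nullity, nullity = 4 − 3 = 1.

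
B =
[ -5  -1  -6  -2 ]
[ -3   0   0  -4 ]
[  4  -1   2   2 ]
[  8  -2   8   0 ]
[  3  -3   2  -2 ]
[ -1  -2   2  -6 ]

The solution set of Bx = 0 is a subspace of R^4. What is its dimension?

1

Row reduce to echelon form.
R2 ← R2 − (3/5)·R1: [0, 3/5, 18/5, -14/5]
R3 ← R3 + (4/5)·R1: [0, -9/5, -14/5, 2/5]
R4 ← R4 + (8/5)·R1: [0, -18/5, -8/5, -16/5]
R5 ← R5 + (3/5)·R1: [0, -18/5, -8/5, -16/5]
R6 ← R6 − (1/5)·R1: [0, -9/5, 16/5, -28/5]
R3 ← R3 + (3)·R2: [0, 0, 8, -8]
R4 ← R4 + (6)·R2: [0, 0, 20, -20]
R5 ← R5 + (6)·R2: [0, 0, 20, -20]
R6 ← R6 + (3)·R2: [0, 0, 14, -14]
R4 ← R4 − (5/2)·R3: [0, 0, 0, 0]
R5 ← R5 − (5/2)·R3: [0, 0, 0, 0]
R6 ← R6 − (7/4)·R3: [0, 0, 0, 0]
3 nonzero rows, so rank(B) = 3.
B has 4 columns; by rank–nullity, nullity = 4 − 3 = 1.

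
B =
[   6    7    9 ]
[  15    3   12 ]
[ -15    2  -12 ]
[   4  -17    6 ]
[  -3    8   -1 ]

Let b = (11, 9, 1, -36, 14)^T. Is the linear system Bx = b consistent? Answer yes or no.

yes

Row reduce the augmented matrix [B | b].
R2 ← R2 − (5/2)·R1: [0, -29/2, -21/2, -37/2]
R3 ← R3 + (5/2)·R1: [0, 39/2, 21/2, 57/2]
R4 ← R4 − (2/3)·R1: [0, -65/3, 0, -130/3]
R5 ← R5 + (1/2)·R1: [0, 23/2, 7/2, 39/2]
R3 ← R3 + (39/29)·R2: [0, 0, -105/29, 105/29]
R4 ← R4 − (130/87)·R2: [0, 0, 455/29, -455/29]
R5 ← R5 + (23/29)·R2: [0, 0, -140/29, 140/29]
R4 ← R4 + (13/3)·R3: [0, 0, 0, 0]
R5 ← R5 − (4/3)·R3: [0, 0, 0, 0]
The echelon form has 3 nonzero rows, and every pivot lies in the first 3 columns, so rank(B) = rank([B|b]) = 3.
The system is consistent.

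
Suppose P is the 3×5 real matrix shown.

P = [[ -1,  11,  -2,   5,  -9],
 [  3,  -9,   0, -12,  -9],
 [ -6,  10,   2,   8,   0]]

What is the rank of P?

Row reduce to echelon form.
R2 ← R2 + (3)·R1: [0, 24, -6, 3, -36]
R3 ← R3 − (6)·R1: [0, -56, 14, -22, 54]
R3 ← R3 + (7/3)·R2: [0, 0, 0, -15, -30]
Echelon form has 3 nonzero rows, so rank(P) = 3.

3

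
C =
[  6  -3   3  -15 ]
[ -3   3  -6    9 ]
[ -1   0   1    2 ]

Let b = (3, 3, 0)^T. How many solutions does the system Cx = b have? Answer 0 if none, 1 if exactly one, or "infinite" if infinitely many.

0

Row reduce the augmented matrix [C | b].
R2 ← R2 + (1/2)·R1: [0, 3/2, -9/2, 3/2, 9/2]
R3 ← R3 + (1/6)·R1: [0, -1/2, 3/2, -1/2, 1/2]
R3 ← R3 + (1/3)·R2: [0, 0, 0, 0, 2]
The echelon form has 3 nonzero rows; the last pivot sits in the augmented column, so rank(C) = 2 but rank([C|b]) = 3.
Since the ranks differ, the system is inconsistent.
It has no solutions.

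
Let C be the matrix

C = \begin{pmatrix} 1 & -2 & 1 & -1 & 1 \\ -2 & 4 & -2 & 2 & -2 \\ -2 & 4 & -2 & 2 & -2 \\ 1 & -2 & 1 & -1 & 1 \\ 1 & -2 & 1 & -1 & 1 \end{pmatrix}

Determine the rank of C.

1

Row reduce to echelon form.
R2 ← R2 + (2)·R1: [0, 0, 0, 0, 0]
R3 ← R3 + (2)·R1: [0, 0, 0, 0, 0]
R4 ← R4 − R1: [0, 0, 0, 0, 0]
R5 ← R5 − R1: [0, 0, 0, 0, 0]
Echelon form has 1 nonzero row, so rank(C) = 1.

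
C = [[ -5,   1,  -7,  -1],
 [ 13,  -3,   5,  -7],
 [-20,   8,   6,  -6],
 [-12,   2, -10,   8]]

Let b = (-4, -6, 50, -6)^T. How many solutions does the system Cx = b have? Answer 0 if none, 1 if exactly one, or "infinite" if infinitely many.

infinite

Row reduce the augmented matrix [C | b].
R2 ← R2 + (13/5)·R1: [0, -2/5, -66/5, -48/5, -82/5]
R3 ← R3 − (4)·R1: [0, 4, 34, -2, 66]
R4 ← R4 − (12/5)·R1: [0, -2/5, 34/5, 52/5, 18/5]
R3 ← R3 + (10)·R2: [0, 0, -98, -98, -98]
R4 ← R4 − R2: [0, 0, 20, 20, 20]
R4 ← R4 + (10/49)·R3: [0, 0, 0, 0, 0]
The echelon form has 3 nonzero rows, and every pivot lies in the first 4 columns, so rank(C) = rank([C|b]) = 3.
The system is consistent.
rank = 3 < 4 unknowns, so there are infinitely many solutions.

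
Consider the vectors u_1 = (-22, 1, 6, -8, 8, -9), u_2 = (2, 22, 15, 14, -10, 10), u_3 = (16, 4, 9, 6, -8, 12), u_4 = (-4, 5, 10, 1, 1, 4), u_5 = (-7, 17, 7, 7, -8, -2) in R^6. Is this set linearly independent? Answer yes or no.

no

Form the matrix with these vectors as rows and row reduce.
R2 ← R2 + (1/11)·R1: [0, 243/11, 171/11, 146/11, -102/11, 101/11]
R3 ← R3 + (8/11)·R1: [0, 52/11, 147/11, 2/11, -24/11, 60/11]
R4 ← R4 − (2/11)·R1: [0, 53/11, 98/11, 27/11, -5/11, 62/11]
R5 ← R5 − (7/22)·R1: [0, 367/22, 56/11, 105/11, -116/11, 19/22]
R3 ← R3 − (52/243)·R2: [0, 0, 271/27, -646/243, -16/81, 848/243]
R4 ← R4 − (53/243)·R2: [0, 0, 149/27, -107/243, 127/81, 883/243]
R5 ← R5 − (367/486)·R2: [0, 0, -359/54, -116/243, -287/81, -1475/243]
R4 ← R4 − (149/271)·R3: [0, 0, 0, 2491/2439, 1363/813, 4183/2439]
R5 ← R5 + (359/542)·R3: [0, 0, 0, -5459/2439, -2987/813, -9167/2439]
R5 ← R5 + (103/47)·R4: [0, 0, 0, 0, 0, 0]
4 nonzero rows, so the 5 vectors span a space of dimension 4.
Since 4 < 5, the vectors are linearly dependent.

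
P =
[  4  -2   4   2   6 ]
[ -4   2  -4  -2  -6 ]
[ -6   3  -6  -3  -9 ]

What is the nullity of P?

Row reduce to echelon form.
R2 ← R2 + R1: [0, 0, 0, 0, 0]
R3 ← R3 + (3/2)·R1: [0, 0, 0, 0, 0]
1 nonzero row, so rank(P) = 1.
P has 5 columns; by rank–nullity, nullity = 5 − 1 = 4.

4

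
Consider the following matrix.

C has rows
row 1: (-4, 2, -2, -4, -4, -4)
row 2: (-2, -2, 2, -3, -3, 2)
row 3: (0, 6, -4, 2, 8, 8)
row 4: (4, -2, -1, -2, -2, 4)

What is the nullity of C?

2

Row reduce to echelon form.
R2 ← R2 − (1/2)·R1: [0, -3, 3, -1, -1, 4]
R4 ← R4 + R1: [0, 0, -3, -6, -6, 0]
R3 ← R3 + (2)·R2: [0, 0, 2, 0, 6, 16]
R4 ← R4 + (3/2)·R3: [0, 0, 0, -6, 3, 24]
4 nonzero rows, so rank(C) = 4.
C has 6 columns; by rank–nullity, nullity = 6 − 4 = 2.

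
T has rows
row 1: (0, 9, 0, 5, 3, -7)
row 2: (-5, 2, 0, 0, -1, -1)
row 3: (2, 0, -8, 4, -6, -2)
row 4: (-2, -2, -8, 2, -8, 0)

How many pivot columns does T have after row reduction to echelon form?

3

Row reduce to echelon form.
Swap R1 ↔ R2
R3 ← R3 + (2/5)·R1: [0, 4/5, -8, 4, -32/5, -12/5]
R4 ← R4 − (2/5)·R1: [0, -14/5, -8, 2, -38/5, 2/5]
R3 ← R3 − (4/45)·R2: [0, 0, -8, 32/9, -20/3, -16/9]
R4 ← R4 + (14/45)·R2: [0, 0, -8, 32/9, -20/3, -16/9]
R4 ← R4 − R3: [0, 0, 0, 0, 0, 0]
Echelon form has 3 nonzero rows, so rank(T) = 3.
Each nonzero row contributes one pivot column: 3 pivot columns.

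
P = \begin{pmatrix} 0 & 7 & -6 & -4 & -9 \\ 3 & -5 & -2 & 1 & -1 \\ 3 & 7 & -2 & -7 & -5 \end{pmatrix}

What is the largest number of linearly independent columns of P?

Row reduce to echelon form.
Swap R1 ↔ R2
R3 ← R3 − R1: [0, 12, 0, -8, -4]
R3 ← R3 − (12/7)·R2: [0, 0, 72/7, -8/7, 80/7]
Echelon form has 3 nonzero rows, so rank(P) = 3.
The rank gives the maximum number of linearly independent columns: 3.

3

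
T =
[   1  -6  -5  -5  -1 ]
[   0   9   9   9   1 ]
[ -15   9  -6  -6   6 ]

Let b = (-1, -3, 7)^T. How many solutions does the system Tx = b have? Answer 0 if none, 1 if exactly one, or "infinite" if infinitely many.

0

Row reduce the augmented matrix [T | b].
R3 ← R3 + (15)·R1: [0, -81, -81, -81, -9, -8]
R3 ← R3 + (9)·R2: [0, 0, 0, 0, 0, -35]
The echelon form has 3 nonzero rows; the last pivot sits in the augmented column, so rank(T) = 2 but rank([T|b]) = 3.
Since the ranks differ, the system is inconsistent.
It has no solutions.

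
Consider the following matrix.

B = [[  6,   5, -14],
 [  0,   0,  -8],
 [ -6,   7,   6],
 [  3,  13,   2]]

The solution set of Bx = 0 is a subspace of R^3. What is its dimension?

Row reduce to echelon form.
R3 ← R3 + R1: [0, 12, -8]
R4 ← R4 − (1/2)·R1: [0, 21/2, 9]
Swap R2 ↔ R3
R4 ← R4 − (7/8)·R2: [0, 0, 16]
R4 ← R4 + (2)·R3: [0, 0, 0]
3 nonzero rows, so rank(B) = 3.
B has 3 columns; by rank–nullity, nullity = 3 − 3 = 0.

0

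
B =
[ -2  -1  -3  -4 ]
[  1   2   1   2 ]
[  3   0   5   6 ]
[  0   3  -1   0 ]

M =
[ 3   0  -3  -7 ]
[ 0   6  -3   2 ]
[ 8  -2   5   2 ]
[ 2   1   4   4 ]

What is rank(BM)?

First compute BM:
[[-38,  -4, -22, -10],
 [ 15,  12,   4,   7],
 [ 61,  -4,  40,  13],
 [ -8,  20, -14,   4]]
Now row reduce the product.
R2 ← R2 + (15/38)·R1: [0, 198/19, -89/19, 58/19]
R3 ← R3 + (61/38)·R1: [0, -198/19, 89/19, -58/19]
R4 ← R4 − (4/19)·R1: [0, 396/19, -178/19, 116/19]
R3 ← R3 + R2: [0, 0, 0, 0]
R4 ← R4 − (2)·R2: [0, 0, 0, 0]
2 nonzero rows, so rank(BM) = 2.

2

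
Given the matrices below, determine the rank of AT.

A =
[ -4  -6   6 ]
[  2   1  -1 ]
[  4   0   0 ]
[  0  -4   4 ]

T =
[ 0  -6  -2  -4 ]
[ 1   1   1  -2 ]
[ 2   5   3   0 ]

2

First compute AT:
[[  6,  48,  20,  28],
 [ -1, -16,  -6, -10],
 [  0, -24,  -8, -16],
 [  4,  16,   8,   8]]
Now row reduce the product.
R2 ← R2 + (1/6)·R1: [0, -8, -8/3, -16/3]
R4 ← R4 − (2/3)·R1: [0, -16, -16/3, -32/3]
R3 ← R3 − (3)·R2: [0, 0, 0, 0]
R4 ← R4 − (2)·R2: [0, 0, 0, 0]
2 nonzero rows, so rank(AT) = 2.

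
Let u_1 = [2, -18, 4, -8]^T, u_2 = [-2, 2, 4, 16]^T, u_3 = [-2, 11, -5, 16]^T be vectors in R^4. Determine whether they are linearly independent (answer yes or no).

Form the matrix with these vectors as rows and row reduce.
R2 ← R2 + R1: [0, -16, 8, 8]
R3 ← R3 + R1: [0, -7, -1, 8]
R3 ← R3 − (7/16)·R2: [0, 0, -9/2, 9/2]
3 nonzero rows, so the 3 vectors span a space of dimension 3.
Since 3 = 3, the vectors are linearly independent.

yes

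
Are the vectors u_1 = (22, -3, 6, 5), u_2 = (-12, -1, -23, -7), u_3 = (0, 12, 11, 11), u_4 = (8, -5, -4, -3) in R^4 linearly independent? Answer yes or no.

Form the matrix with these vectors as rows and row reduce.
R2 ← R2 + (6/11)·R1: [0, -29/11, -217/11, -47/11]
R4 ← R4 − (4/11)·R1: [0, -43/11, -68/11, -53/11]
R3 ← R3 + (132/29)·R2: [0, 0, -2285/29, -245/29]
R4 ← R4 − (43/29)·R2: [0, 0, 669/29, 44/29]
R4 ← R4 + (669/2285)·R3: [0, 0, 0, -437/457]
4 nonzero rows, so the 4 vectors span a space of dimension 4.
Since 4 = 4, the vectors are linearly independent.

yes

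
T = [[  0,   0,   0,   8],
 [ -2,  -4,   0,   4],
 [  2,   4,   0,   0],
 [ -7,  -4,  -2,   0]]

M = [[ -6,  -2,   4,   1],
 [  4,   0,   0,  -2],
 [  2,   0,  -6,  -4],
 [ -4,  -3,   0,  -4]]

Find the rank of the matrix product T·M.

3

First compute TM:
[[-32, -24,   0, -32],
 [-20,  -8,  -8, -10],
 [  4,  -4,   8,  -6],
 [ 22,  14, -16,   9]]
Now row reduce the product.
R2 ← R2 − (5/8)·R1: [0, 7, -8, 10]
R3 ← R3 + (1/8)·R1: [0, -7, 8, -10]
R4 ← R4 + (11/16)·R1: [0, -5/2, -16, -13]
R3 ← R3 + R2: [0, 0, 0, 0]
R4 ← R4 + (5/14)·R2: [0, 0, -132/7, -66/7]
Swap R3 ↔ R4
3 nonzero rows, so rank(TM) = 3.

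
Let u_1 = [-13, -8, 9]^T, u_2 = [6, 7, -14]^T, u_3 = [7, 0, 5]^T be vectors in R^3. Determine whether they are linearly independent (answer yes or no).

Form the matrix with these vectors as rows and row reduce.
R2 ← R2 + (6/13)·R1: [0, 43/13, -128/13]
R3 ← R3 + (7/13)·R1: [0, -56/13, 128/13]
R3 ← R3 + (56/43)·R2: [0, 0, -128/43]
3 nonzero rows, so the 3 vectors span a space of dimension 3.
Since 3 = 3, the vectors are linearly independent.

yes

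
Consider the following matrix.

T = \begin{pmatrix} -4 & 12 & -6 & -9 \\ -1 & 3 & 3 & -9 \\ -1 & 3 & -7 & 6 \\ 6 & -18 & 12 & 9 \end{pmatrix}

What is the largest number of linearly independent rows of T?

Row reduce to echelon form.
R2 ← R2 − (1/4)·R1: [0, 0, 9/2, -27/4]
R3 ← R3 − (1/4)·R1: [0, 0, -11/2, 33/4]
R4 ← R4 + (3/2)·R1: [0, 0, 3, -9/2]
R3 ← R3 + (11/9)·R2: [0, 0, 0, 0]
R4 ← R4 − (2/3)·R2: [0, 0, 0, 0]
Echelon form has 2 nonzero rows, so rank(T) = 2.
The rank gives the maximum number of linearly independent rows: 2.

2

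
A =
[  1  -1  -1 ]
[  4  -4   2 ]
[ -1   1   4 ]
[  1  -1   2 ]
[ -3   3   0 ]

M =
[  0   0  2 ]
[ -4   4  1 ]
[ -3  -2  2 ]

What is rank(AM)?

First compute AM:
[[  7,  -2,  -1],
 [ 10, -20,   8],
 [-16,  -4,   7],
 [ -2,  -8,   5],
 [-12,  12,  -3]]
Now row reduce the product.
R2 ← R2 − (10/7)·R1: [0, -120/7, 66/7]
R3 ← R3 + (16/7)·R1: [0, -60/7, 33/7]
R4 ← R4 + (2/7)·R1: [0, -60/7, 33/7]
R5 ← R5 + (12/7)·R1: [0, 60/7, -33/7]
R3 ← R3 − (1/2)·R2: [0, 0, 0]
R4 ← R4 − (1/2)·R2: [0, 0, 0]
R5 ← R5 + (1/2)·R2: [0, 0, 0]
2 nonzero rows, so rank(AM) = 2.

2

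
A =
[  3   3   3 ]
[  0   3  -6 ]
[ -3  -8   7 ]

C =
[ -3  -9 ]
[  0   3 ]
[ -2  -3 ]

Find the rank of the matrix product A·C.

2

First compute AC:
[[-15, -27],
 [ 12,  27],
 [ -5, -18]]
Now row reduce the product.
R2 ← R2 + (4/5)·R1: [0, 27/5]
R3 ← R3 − (1/3)·R1: [0, -9]
R3 ← R3 + (5/3)·R2: [0, 0]
2 nonzero rows, so rank(AC) = 2.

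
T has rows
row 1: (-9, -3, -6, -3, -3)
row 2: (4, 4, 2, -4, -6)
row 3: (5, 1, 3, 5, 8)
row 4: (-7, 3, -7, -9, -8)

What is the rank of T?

3

Row reduce to echelon form.
R2 ← R2 + (4/9)·R1: [0, 8/3, -2/3, -16/3, -22/3]
R3 ← R3 + (5/9)·R1: [0, -2/3, -1/3, 10/3, 19/3]
R4 ← R4 − (7/9)·R1: [0, 16/3, -7/3, -20/3, -17/3]
R3 ← R3 + (1/4)·R2: [0, 0, -1/2, 2, 9/2]
R4 ← R4 − (2)·R2: [0, 0, -1, 4, 9]
R4 ← R4 − (2)·R3: [0, 0, 0, 0, 0]
Echelon form has 3 nonzero rows, so rank(T) = 3.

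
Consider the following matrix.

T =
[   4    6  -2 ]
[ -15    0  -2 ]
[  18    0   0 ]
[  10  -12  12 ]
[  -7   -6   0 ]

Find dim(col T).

Row reduce to echelon form.
R2 ← R2 + (15/4)·R1: [0, 45/2, -19/2]
R3 ← R3 − (9/2)·R1: [0, -27, 9]
R4 ← R4 − (5/2)·R1: [0, -27, 17]
R5 ← R5 + (7/4)·R1: [0, 9/2, -7/2]
R3 ← R3 + (6/5)·R2: [0, 0, -12/5]
R4 ← R4 + (6/5)·R2: [0, 0, 28/5]
R5 ← R5 − (1/5)·R2: [0, 0, -8/5]
R4 ← R4 + (7/3)·R3: [0, 0, 0]
R5 ← R5 − (2/3)·R3: [0, 0, 0]
Echelon form has 3 nonzero rows, so rank(T) = 3.
The column space has dimension equal to the rank: 3.

3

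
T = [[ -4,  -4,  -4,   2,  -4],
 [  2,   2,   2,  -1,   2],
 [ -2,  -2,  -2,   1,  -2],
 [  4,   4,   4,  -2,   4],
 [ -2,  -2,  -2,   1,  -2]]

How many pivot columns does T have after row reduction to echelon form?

Row reduce to echelon form.
R2 ← R2 + (1/2)·R1: [0, 0, 0, 0, 0]
R3 ← R3 − (1/2)·R1: [0, 0, 0, 0, 0]
R4 ← R4 + R1: [0, 0, 0, 0, 0]
R5 ← R5 − (1/2)·R1: [0, 0, 0, 0, 0]
Echelon form has 1 nonzero row, so rank(T) = 1.
Each nonzero row contributes one pivot column: 1 pivot columns.

1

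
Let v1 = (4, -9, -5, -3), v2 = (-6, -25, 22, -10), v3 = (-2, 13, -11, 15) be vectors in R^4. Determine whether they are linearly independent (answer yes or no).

Form the matrix with these vectors as rows and row reduce.
R2 ← R2 + (3/2)·R1: [0, -77/2, 29/2, -29/2]
R3 ← R3 + (1/2)·R1: [0, 17/2, -27/2, 27/2]
R3 ← R3 + (17/77)·R2: [0, 0, -793/77, 793/77]
3 nonzero rows, so the 3 vectors span a space of dimension 3.
Since 3 = 3, the vectors are linearly independent.

yes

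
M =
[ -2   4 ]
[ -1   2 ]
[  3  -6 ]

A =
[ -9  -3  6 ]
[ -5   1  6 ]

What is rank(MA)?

First compute MA:
[[ -2,  10,  12],
 [ -1,   5,   6],
 [  3, -15, -18]]
Now row reduce the product.
R2 ← R2 − (1/2)·R1: [0, 0, 0]
R3 ← R3 + (3/2)·R1: [0, 0, 0]
1 nonzero row, so rank(MA) = 1.

1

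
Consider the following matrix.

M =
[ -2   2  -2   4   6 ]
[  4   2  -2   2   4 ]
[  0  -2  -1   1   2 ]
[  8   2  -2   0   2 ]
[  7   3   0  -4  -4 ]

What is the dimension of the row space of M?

Row reduce to echelon form.
R2 ← R2 + (2)·R1: [0, 6, -6, 10, 16]
R4 ← R4 + (4)·R1: [0, 10, -10, 16, 26]
R5 ← R5 + (7/2)·R1: [0, 10, -7, 10, 17]
R3 ← R3 + (1/3)·R2: [0, 0, -3, 13/3, 22/3]
R4 ← R4 − (5/3)·R2: [0, 0, 0, -2/3, -2/3]
R5 ← R5 − (5/3)·R2: [0, 0, 3, -20/3, -29/3]
R5 ← R5 + R3: [0, 0, 0, -7/3, -7/3]
R5 ← R5 − (7/2)·R4: [0, 0, 0, 0, 0]
Echelon form has 4 nonzero rows, so rank(M) = 4.
The row space has dimension equal to the rank: 4.

4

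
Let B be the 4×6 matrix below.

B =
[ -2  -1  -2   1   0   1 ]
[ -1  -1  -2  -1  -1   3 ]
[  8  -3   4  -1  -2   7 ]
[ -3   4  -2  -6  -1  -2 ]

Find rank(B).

3

Row reduce to echelon form.
R2 ← R2 − (1/2)·R1: [0, -1/2, -1, -3/2, -1, 5/2]
R3 ← R3 + (4)·R1: [0, -7, -4, 3, -2, 11]
R4 ← R4 − (3/2)·R1: [0, 11/2, 1, -15/2, -1, -7/2]
R3 ← R3 − (14)·R2: [0, 0, 10, 24, 12, -24]
R4 ← R4 + (11)·R2: [0, 0, -10, -24, -12, 24]
R4 ← R4 + R3: [0, 0, 0, 0, 0, 0]
Echelon form has 3 nonzero rows, so rank(B) = 3.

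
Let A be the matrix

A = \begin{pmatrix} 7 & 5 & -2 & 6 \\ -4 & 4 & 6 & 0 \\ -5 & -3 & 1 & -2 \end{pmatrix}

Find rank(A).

Row reduce to echelon form.
R2 ← R2 + (4/7)·R1: [0, 48/7, 34/7, 24/7]
R3 ← R3 + (5/7)·R1: [0, 4/7, -3/7, 16/7]
R3 ← R3 − (1/12)·R2: [0, 0, -5/6, 2]
Echelon form has 3 nonzero rows, so rank(A) = 3.

3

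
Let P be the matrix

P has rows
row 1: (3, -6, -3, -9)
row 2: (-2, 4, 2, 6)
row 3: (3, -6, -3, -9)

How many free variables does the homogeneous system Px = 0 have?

Row reduce to echelon form.
R2 ← R2 + (2/3)·R1: [0, 0, 0, 0]
R3 ← R3 − R1: [0, 0, 0, 0]
1 nonzero row, so rank(P) = 1.
P has 4 columns; by rank–nullity, nullity = 4 − 1 = 3.

3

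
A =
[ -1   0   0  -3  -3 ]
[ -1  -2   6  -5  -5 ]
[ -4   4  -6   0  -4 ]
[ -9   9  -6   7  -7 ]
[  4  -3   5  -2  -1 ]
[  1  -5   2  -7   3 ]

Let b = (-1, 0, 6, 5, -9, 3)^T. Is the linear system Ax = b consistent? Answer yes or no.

no

Row reduce the augmented matrix [A | b].
R2 ← R2 − R1: [0, -2, 6, -2, -2, 1]
R3 ← R3 − (4)·R1: [0, 4, -6, 12, 8, 10]
R4 ← R4 − (9)·R1: [0, 9, -6, 34, 20, 14]
R5 ← R5 + (4)·R1: [0, -3, 5, -14, -13, -13]
R6 ← R6 + R1: [0, -5, 2, -10, 0, 2]
R3 ← R3 + (2)·R2: [0, 0, 6, 8, 4, 12]
R4 ← R4 + (9/2)·R2: [0, 0, 21, 25, 11, 37/2]
R5 ← R5 − (3/2)·R2: [0, 0, -4, -11, -10, -29/2]
R6 ← R6 − (5/2)·R2: [0, 0, -13, -5, 5, -1/2]
R4 ← R4 − (7/2)·R3: [0, 0, 0, -3, -3, -47/2]
R5 ← R5 + (2/3)·R3: [0, 0, 0, -17/3, -22/3, -13/2]
R6 ← R6 + (13/6)·R3: [0, 0, 0, 37/3, 41/3, 51/2]
R5 ← R5 − (17/9)·R4: [0, 0, 0, 0, -5/3, 341/9]
R6 ← R6 + (37/9)·R4: [0, 0, 0, 0, 4/3, -640/9]
R6 ← R6 + (4/5)·R5: [0, 0, 0, 0, 0, -204/5]
The echelon form has 6 nonzero rows; the last pivot sits in the augmented column, so rank(A) = 5 but rank([A|b]) = 6.
Since the ranks differ, the system is inconsistent.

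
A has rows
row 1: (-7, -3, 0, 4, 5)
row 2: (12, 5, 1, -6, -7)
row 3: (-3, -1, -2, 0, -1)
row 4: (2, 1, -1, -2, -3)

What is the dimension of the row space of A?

Row reduce to echelon form.
R2 ← R2 + (12/7)·R1: [0, -1/7, 1, 6/7, 11/7]
R3 ← R3 − (3/7)·R1: [0, 2/7, -2, -12/7, -22/7]
R4 ← R4 + (2/7)·R1: [0, 1/7, -1, -6/7, -11/7]
R3 ← R3 + (2)·R2: [0, 0, 0, 0, 0]
R4 ← R4 + R2: [0, 0, 0, 0, 0]
Echelon form has 2 nonzero rows, so rank(A) = 2.
The row space has dimension equal to the rank: 2.

2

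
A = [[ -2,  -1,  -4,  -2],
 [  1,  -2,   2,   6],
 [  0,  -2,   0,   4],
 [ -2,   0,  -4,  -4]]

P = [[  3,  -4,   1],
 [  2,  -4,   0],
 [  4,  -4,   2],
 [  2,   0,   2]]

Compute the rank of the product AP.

2

First compute AP:
[[-28,  28, -14],
 [ 19,  -4,  17],
 [  4,   8,   8],
 [-30,  24, -18]]
Now row reduce the product.
R2 ← R2 + (19/28)·R1: [0, 15, 15/2]
R3 ← R3 + (1/7)·R1: [0, 12, 6]
R4 ← R4 − (15/14)·R1: [0, -6, -3]
R3 ← R3 − (4/5)·R2: [0, 0, 0]
R4 ← R4 + (2/5)·R2: [0, 0, 0]
2 nonzero rows, so rank(AP) = 2.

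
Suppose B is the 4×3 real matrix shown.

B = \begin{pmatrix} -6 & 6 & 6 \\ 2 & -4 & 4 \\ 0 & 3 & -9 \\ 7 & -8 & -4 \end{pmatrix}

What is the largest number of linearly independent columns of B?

2

Row reduce to echelon form.
R2 ← R2 + (1/3)·R1: [0, -2, 6]
R4 ← R4 + (7/6)·R1: [0, -1, 3]
R3 ← R3 + (3/2)·R2: [0, 0, 0]
R4 ← R4 − (1/2)·R2: [0, 0, 0]
Echelon form has 2 nonzero rows, so rank(B) = 2.
The rank gives the maximum number of linearly independent columns: 2.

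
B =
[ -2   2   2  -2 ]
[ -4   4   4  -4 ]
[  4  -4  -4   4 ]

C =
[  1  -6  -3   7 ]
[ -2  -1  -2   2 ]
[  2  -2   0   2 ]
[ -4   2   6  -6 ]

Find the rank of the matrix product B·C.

First compute BC:
[[  6,   2, -10,   6],
 [ 12,   4, -20,  12],
 [-12,  -4,  20, -12]]
Now row reduce the product.
R2 ← R2 − (2)·R1: [0, 0, 0, 0]
R3 ← R3 + (2)·R1: [0, 0, 0, 0]
1 nonzero row, so rank(BC) = 1.

1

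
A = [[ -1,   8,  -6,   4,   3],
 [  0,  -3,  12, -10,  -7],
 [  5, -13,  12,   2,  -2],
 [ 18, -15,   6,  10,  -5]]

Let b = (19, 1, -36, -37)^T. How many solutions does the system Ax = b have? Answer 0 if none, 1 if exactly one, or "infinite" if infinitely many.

infinite

Row reduce the augmented matrix [A | b].
R3 ← R3 + (5)·R1: [0, 27, -18, 22, 13, 59]
R4 ← R4 + (18)·R1: [0, 129, -102, 82, 49, 305]
R3 ← R3 + (9)·R2: [0, 0, 90, -68, -50, 68]
R4 ← R4 + (43)·R2: [0, 0, 414, -348, -252, 348]
R4 ← R4 − (23/5)·R3: [0, 0, 0, -176/5, -22, 176/5]
The echelon form has 4 nonzero rows, and every pivot lies in the first 5 columns, so rank(A) = rank([A|b]) = 4.
The system is consistent.
rank = 4 < 5 unknowns, so there are infinitely many solutions.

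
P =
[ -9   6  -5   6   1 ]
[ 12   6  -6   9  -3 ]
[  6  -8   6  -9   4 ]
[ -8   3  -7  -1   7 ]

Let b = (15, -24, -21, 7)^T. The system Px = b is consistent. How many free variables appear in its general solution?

Row reduce the augmented matrix [P | b].
R2 ← R2 + (4/3)·R1: [0, 14, -38/3, 17, -5/3, -4]
R3 ← R3 + (2/3)·R1: [0, -4, 8/3, -5, 14/3, -11]
R4 ← R4 − (8/9)·R1: [0, -7/3, -23/9, -19/3, 55/9, -19/3]
R3 ← R3 + (2/7)·R2: [0, 0, -20/21, -1/7, 88/21, -85/7]
R4 ← R4 + (1/6)·R2: [0, 0, -14/3, -7/2, 35/6, -7]
R4 ← R4 − (49/10)·R3: [0, 0, 0, -14/5, -147/10, 105/2]
The echelon form has 4 nonzero rows, and every pivot lies in the first 5 columns, so rank(P) = rank([P|b]) = 4.
The system is consistent.
Free variables = (unknowns) − (rank) = 5 − 4 = 1.

1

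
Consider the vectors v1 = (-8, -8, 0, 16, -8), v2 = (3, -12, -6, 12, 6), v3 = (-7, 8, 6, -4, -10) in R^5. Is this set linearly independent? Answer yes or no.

Form the matrix with these vectors as rows and row reduce.
R2 ← R2 + (3/8)·R1: [0, -15, -6, 18, 3]
R3 ← R3 − (7/8)·R1: [0, 15, 6, -18, -3]
R3 ← R3 + R2: [0, 0, 0, 0, 0]
2 nonzero rows, so the 3 vectors span a space of dimension 2.
Since 2 < 3, the vectors are linearly dependent.

no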